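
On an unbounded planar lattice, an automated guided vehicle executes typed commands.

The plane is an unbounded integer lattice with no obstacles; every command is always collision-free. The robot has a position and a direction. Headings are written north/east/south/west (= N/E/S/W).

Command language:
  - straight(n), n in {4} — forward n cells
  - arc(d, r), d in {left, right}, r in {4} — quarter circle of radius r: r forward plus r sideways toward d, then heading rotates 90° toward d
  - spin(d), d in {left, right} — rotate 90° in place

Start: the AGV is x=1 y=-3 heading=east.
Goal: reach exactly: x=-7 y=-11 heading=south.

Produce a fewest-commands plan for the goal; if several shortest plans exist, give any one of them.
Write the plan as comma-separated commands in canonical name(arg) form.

spin(right), arc(right, 4), arc(left, 4)

start: x=1 y=-3 heading=east
t=1 spin(right) ⇒ x=1 y=-3 heading=south
t=2 arc(right, 4) ⇒ x=-3 y=-7 heading=west
t=3 arc(left, 4) ⇒ x=-7 y=-11 heading=south
no 2-step plan works, so 3 is optimal.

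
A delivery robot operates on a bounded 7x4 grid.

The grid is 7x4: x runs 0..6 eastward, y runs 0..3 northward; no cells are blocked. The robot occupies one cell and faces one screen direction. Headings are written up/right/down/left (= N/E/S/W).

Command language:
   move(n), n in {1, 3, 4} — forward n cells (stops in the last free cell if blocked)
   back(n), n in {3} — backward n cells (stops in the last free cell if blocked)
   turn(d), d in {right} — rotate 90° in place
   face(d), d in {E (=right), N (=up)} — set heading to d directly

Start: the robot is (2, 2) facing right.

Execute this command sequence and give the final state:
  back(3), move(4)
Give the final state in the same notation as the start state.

t0: (2, 2) facing right
[1] after back(3): (0, 2) facing right
[2] after move(4): (4, 2) facing right

(4, 2) facing right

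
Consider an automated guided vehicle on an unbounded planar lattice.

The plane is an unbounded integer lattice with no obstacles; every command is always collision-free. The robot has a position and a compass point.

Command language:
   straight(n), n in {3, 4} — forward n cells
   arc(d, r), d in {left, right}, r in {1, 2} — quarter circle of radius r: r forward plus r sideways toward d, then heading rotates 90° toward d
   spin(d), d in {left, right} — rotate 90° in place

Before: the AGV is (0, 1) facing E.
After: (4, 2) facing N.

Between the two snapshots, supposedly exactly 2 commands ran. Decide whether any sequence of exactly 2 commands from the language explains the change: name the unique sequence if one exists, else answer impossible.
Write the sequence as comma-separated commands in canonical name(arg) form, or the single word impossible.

key: order matters: swapping straight(3) and arc(left, 1) lands elsewhere
t0: (0, 1) facing E
step 1 (straight(3)): (3, 1) facing E
step 2 (arc(left, 1)): (4, 2) facing N
no other 2-command option fits: unique.

straight(3), arc(left, 1)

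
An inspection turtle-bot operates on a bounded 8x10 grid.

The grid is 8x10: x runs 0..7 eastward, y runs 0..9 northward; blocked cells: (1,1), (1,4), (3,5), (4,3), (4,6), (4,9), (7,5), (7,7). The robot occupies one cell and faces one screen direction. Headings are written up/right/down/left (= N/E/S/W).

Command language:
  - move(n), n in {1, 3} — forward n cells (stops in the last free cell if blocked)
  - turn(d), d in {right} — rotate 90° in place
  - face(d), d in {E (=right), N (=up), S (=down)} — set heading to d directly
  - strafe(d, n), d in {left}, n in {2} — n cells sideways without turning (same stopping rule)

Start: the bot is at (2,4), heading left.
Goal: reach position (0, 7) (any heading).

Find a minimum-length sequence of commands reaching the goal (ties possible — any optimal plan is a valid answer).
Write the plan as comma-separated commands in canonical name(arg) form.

begin: at (2,4), heading left
t=1 turn(right) ⇒ at (2,4), heading up
t=2 move(3) ⇒ at (2,7), heading up
t=3 strafe(left, 2) ⇒ at (0,7), heading up
shorter routes all fall short; 3 is best.

turn(right), move(3), strafe(left, 2)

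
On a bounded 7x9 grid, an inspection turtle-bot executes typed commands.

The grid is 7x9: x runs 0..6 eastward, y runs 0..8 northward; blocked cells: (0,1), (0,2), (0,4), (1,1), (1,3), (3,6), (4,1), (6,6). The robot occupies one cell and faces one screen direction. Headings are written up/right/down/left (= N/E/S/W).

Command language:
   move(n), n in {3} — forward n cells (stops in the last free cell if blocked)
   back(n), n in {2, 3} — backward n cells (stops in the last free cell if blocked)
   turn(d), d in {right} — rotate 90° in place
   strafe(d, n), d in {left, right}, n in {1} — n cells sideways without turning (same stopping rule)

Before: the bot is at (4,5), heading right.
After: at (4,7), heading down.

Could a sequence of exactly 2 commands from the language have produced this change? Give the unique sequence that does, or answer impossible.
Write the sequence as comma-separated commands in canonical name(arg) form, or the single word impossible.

turn(right), back(2)

key: running back(2) before turn(right) would end elsewhere — order is forced
from: at (4,5), heading right
1. turn(right) → at (4,5), heading down
2. back(2) → at (4,7), heading down
no other 2-command option fits: unique.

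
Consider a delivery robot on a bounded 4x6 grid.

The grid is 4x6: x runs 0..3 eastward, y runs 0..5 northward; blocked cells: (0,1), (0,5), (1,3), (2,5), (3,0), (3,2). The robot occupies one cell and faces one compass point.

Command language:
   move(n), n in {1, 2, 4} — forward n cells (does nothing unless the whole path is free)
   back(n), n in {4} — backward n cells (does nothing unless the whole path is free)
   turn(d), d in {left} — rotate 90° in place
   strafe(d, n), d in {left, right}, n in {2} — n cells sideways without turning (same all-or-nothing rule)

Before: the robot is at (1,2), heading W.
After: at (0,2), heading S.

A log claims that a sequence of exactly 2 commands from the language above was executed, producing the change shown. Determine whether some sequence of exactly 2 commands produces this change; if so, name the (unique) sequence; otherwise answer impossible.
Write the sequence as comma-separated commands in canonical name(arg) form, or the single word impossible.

key: order matters: swapping move(1) and turn(left) lands elsewhere
start: at (1,2), heading W
t=1 move(1) ⇒ at (0,2), heading W
t=2 turn(left) ⇒ at (0,2), heading S
no rival 2-sequence matches.

move(1), turn(left)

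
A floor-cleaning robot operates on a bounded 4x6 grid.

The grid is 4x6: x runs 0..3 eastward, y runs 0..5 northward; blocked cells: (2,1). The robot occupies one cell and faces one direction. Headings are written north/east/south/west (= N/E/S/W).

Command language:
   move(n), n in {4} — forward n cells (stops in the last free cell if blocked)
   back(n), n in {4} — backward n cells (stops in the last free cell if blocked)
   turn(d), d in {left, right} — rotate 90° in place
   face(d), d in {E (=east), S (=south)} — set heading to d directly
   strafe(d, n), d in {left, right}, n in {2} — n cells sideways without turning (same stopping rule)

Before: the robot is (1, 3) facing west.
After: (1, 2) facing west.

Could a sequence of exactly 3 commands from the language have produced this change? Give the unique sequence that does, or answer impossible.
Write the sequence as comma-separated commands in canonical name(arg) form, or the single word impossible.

strafe(left, 2), strafe(left, 2), strafe(right, 2)

key: order matters: swapping strafe(left, 2) and strafe(right, 2) lands elsewhere
initial: (1, 3) facing west
[1] after strafe(left, 2): (1, 1) facing west
[2] after strafe(left, 2): (1, 0) facing west
[3] after strafe(right, 2): (1, 2) facing west
no other 3-command option fits: unique.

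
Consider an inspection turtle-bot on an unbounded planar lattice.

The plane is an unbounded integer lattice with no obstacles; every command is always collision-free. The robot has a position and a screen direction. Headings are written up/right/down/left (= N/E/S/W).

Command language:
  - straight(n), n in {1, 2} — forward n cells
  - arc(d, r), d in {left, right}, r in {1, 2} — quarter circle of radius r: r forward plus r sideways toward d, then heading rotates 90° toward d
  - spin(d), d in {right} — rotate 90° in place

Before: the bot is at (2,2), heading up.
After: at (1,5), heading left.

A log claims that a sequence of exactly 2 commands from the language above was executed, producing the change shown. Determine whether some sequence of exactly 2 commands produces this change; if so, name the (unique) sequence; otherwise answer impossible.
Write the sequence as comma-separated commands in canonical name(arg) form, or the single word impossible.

straight(2), arc(left, 1)

key: cell and facing (now W) both changed — the 2 commands mix motion and turning
start: at (2,2), heading up
1. straight(2) → at (2,4), heading up
2. arc(left, 1) → at (1,5), heading left
no rival 2-sequence matches.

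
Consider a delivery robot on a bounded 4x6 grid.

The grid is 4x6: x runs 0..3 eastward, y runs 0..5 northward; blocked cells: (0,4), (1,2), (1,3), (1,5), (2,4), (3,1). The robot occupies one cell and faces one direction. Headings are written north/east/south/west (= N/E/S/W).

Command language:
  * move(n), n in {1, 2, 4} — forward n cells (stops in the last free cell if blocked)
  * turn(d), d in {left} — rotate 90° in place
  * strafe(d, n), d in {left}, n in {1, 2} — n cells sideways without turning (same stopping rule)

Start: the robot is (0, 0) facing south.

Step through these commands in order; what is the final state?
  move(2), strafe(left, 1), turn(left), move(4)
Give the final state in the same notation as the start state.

(3, 0) facing east

from: (0, 0) facing south
t=1 move(2) ⇒ (0, 0) facing south
t=2 strafe(left, 1) ⇒ (1, 0) facing south
t=3 turn(left) ⇒ (1, 0) facing east
t=4 move(4) ⇒ (3, 0) facing east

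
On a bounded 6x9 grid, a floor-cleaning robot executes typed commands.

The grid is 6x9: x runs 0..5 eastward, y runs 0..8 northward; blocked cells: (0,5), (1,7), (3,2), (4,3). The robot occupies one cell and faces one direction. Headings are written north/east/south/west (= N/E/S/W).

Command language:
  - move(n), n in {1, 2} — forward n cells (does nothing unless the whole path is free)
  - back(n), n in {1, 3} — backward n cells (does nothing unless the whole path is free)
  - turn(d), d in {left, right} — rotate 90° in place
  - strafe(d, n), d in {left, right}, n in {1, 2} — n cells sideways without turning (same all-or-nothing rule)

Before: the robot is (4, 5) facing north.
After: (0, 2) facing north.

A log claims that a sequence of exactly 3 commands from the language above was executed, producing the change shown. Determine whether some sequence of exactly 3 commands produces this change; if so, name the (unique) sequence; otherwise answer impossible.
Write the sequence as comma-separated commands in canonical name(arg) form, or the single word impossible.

strafe(left, 2), back(3), strafe(left, 2)

key: still facing N at the end — nothing in the sequence rotates
from: (4, 5) facing north
1. strafe(left, 2) → (2, 5) facing north
2. back(3) → (2, 2) facing north
3. strafe(left, 2) → (0, 2) facing north
all 1000 alternatives checked — unique.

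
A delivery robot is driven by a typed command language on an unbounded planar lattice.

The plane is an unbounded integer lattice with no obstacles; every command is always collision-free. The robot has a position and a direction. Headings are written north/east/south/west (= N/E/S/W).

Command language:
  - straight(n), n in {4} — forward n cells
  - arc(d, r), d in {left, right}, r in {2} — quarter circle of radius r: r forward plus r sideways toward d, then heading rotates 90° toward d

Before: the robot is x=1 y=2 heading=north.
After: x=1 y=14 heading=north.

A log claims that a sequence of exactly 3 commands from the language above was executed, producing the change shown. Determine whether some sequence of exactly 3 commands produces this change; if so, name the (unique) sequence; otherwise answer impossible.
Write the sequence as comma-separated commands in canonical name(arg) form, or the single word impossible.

key: still facing N at the end — nothing in the sequence rotates
from: x=1 y=2 heading=north
1. straight(4) → x=1 y=6 heading=north
2. straight(4) → x=1 y=10 heading=north
3. straight(4) → x=1 y=14 heading=north
uniquely the one of 27 3-step routes that fits.

straight(4), straight(4), straight(4)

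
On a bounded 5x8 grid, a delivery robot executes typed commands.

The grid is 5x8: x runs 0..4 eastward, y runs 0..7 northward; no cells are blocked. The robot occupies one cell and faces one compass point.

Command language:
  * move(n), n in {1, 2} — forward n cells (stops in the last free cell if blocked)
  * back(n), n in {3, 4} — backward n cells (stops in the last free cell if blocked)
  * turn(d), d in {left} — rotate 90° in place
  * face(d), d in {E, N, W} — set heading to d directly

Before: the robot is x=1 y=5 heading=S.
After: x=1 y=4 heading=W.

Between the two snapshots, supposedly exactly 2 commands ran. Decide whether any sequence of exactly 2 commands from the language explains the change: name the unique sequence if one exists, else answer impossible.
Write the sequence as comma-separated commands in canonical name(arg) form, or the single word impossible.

key: cell and facing (now W) both changed — the 2 commands mix motion and turning
from: x=1 y=5 heading=S
[1] after move(1): x=1 y=4 heading=S
[2] after face(W): x=1 y=4 heading=W
no other 2-command option fits: unique.

move(1), face(W)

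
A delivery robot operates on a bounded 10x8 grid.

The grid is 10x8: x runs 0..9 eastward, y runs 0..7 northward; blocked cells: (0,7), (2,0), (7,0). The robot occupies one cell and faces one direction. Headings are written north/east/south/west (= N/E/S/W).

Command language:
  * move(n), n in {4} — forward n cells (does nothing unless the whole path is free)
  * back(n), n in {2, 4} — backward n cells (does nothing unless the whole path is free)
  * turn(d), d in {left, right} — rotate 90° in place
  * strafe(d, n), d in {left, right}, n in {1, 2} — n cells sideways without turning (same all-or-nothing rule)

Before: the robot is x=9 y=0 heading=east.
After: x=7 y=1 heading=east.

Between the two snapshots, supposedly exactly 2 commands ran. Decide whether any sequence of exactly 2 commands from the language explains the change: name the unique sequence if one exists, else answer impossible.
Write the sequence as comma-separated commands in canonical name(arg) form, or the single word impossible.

strafe(left, 1), back(2)

key: order matters: swapping strafe(left, 1) and back(2) lands elsewhere
t0: x=9 y=0 heading=east
step 1 (strafe(left, 1)): x=9 y=1 heading=east
step 2 (back(2)): x=7 y=1 heading=east
no rival 2-sequence matches.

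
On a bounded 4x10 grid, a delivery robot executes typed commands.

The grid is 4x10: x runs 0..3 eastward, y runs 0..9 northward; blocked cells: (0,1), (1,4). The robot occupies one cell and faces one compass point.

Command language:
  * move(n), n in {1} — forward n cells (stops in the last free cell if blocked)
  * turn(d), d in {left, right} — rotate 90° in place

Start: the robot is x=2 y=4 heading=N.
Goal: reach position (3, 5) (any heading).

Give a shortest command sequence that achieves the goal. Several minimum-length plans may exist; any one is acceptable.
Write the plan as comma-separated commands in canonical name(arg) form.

start: x=2 y=4 heading=N
[1] after move(1): x=2 y=5 heading=N
[2] after turn(right): x=2 y=5 heading=E
[3] after move(1): x=3 y=5 heading=E
no 2-step plan works, so 3 is optimal.

move(1), turn(right), move(1)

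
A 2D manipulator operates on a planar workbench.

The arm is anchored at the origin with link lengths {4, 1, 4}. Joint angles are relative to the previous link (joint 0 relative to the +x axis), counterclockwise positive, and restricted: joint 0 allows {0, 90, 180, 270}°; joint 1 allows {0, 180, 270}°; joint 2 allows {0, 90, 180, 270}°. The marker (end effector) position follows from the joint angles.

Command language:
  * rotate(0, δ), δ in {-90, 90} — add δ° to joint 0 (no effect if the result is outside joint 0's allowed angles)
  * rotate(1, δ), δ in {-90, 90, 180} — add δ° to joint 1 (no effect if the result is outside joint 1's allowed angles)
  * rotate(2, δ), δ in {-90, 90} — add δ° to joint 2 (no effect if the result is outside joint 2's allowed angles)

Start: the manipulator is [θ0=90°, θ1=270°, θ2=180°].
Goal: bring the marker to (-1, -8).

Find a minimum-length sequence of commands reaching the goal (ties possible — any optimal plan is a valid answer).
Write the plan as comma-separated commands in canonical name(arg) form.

from: [θ0=90°, θ1=270°, θ2=180°]
t=1 rotate(2, -90) ⇒ [θ0=90°, θ1=270°, θ2=90°]
t=2 rotate(0, -90) ⇒ [θ0=0°, θ1=270°, θ2=90°]
t=3 rotate(0, -90) ⇒ [θ0=270°, θ1=270°, θ2=90°]
minimal: 3 command(s), checked below 3.

rotate(2, -90), rotate(0, -90), rotate(0, -90)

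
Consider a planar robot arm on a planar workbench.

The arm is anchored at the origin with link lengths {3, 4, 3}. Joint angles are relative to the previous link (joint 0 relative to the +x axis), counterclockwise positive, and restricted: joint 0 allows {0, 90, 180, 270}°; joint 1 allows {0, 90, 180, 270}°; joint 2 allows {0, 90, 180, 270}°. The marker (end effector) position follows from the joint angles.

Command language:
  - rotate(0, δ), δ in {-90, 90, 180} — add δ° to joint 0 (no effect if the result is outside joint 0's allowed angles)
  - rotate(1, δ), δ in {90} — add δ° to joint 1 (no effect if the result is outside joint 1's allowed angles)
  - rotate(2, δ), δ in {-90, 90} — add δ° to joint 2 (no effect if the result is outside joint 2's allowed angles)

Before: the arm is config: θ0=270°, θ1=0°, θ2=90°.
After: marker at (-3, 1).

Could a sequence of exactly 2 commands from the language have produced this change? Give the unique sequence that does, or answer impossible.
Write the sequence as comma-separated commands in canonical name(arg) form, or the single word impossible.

initial: config: θ0=270°, θ1=0°, θ2=90°
step 1 (rotate(1, 90)): config: θ0=270°, θ1=90°, θ2=90°
step 2 (rotate(1, 90)): config: θ0=270°, θ1=180°, θ2=90°
uniquely the one of 36 2-step routes that fits.

rotate(1, 90), rotate(1, 90)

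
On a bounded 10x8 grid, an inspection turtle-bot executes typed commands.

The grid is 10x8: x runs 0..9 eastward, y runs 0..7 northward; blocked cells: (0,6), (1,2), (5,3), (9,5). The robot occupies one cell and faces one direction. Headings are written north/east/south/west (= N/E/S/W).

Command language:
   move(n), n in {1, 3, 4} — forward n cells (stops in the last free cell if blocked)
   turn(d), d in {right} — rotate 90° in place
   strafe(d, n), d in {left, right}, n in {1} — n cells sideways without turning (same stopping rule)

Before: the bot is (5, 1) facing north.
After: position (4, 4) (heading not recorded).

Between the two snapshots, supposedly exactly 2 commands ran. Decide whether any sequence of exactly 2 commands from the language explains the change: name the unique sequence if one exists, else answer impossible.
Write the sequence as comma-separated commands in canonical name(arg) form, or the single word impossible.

key: order matters: swapping strafe(left, 1) and move(3) lands elsewhere
start: (5, 1) facing north
[1] after strafe(left, 1): (4, 1) facing north
[2] after move(3): (4, 4) facing north
all 36 alternatives checked — unique.

strafe(left, 1), move(3)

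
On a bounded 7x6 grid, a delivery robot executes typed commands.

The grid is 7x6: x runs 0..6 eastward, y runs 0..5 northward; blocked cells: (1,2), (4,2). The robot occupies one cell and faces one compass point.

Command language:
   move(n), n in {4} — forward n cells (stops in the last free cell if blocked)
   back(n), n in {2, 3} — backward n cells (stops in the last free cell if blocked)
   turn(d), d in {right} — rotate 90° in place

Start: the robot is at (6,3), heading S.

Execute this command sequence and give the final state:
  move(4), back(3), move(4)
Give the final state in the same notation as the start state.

start: at (6,3), heading S
1. move(4) → at (6,0), heading S
2. back(3) → at (6,3), heading S
3. move(4) → at (6,0), heading S

at (6,0), heading S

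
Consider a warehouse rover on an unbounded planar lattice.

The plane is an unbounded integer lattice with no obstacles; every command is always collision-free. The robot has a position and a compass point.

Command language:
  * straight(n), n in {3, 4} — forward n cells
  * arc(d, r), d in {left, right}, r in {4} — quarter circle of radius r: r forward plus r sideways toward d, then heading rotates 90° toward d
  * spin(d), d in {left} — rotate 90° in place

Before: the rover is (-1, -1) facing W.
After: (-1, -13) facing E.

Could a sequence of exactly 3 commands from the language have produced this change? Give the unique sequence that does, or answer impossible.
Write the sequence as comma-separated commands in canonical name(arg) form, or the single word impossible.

arc(left, 4), straight(4), arc(left, 4)

key: position moved to (-1,-13) AND the heading swung to E — translation plus rotation needed
begin: (-1, -1) facing W
step 1 (arc(left, 4)): (-5, -5) facing S
step 2 (straight(4)): (-5, -9) facing S
step 3 (arc(left, 4)): (-1, -13) facing E
no other 3-command option fits: unique.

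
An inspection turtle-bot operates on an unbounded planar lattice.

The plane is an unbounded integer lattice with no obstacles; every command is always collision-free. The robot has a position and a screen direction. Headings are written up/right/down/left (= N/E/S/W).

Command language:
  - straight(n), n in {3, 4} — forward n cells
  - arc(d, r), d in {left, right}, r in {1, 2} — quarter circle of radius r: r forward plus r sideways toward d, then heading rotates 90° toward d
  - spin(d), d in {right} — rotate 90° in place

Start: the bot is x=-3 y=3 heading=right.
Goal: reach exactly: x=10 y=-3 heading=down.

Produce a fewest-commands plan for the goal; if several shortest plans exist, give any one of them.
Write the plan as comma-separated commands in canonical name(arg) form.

straight(3), arc(right, 2), arc(left, 2), straight(4), arc(right, 2)

start: x=-3 y=3 heading=right
1. straight(3) → x=0 y=3 heading=right
2. arc(right, 2) → x=2 y=1 heading=down
3. arc(left, 2) → x=4 y=-1 heading=right
4. straight(4) → x=8 y=-1 heading=right
5. arc(right, 2) → x=10 y=-3 heading=down
no 4-step plan works, so 5 is optimal.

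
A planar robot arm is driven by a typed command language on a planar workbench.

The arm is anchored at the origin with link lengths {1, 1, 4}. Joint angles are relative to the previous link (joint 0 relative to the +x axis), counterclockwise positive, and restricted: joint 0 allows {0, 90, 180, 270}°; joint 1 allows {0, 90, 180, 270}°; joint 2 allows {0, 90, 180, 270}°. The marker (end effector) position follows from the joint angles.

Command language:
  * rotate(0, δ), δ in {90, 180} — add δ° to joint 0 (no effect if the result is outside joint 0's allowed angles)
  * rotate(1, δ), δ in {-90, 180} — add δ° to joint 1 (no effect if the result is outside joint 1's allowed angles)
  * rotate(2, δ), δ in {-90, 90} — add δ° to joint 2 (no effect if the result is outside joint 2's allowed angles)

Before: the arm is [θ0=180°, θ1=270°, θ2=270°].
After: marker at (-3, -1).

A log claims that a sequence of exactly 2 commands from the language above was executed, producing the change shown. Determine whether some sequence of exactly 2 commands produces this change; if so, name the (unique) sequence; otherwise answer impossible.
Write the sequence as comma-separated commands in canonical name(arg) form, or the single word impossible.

rotate(0, 90), rotate(0, 90)

initial: [θ0=180°, θ1=270°, θ2=270°]
step 1 (rotate(0, 90)): [θ0=270°, θ1=270°, θ2=270°]
step 2 (rotate(0, 90)): [θ0=0°, θ1=270°, θ2=270°]
all 36 alternatives checked — unique.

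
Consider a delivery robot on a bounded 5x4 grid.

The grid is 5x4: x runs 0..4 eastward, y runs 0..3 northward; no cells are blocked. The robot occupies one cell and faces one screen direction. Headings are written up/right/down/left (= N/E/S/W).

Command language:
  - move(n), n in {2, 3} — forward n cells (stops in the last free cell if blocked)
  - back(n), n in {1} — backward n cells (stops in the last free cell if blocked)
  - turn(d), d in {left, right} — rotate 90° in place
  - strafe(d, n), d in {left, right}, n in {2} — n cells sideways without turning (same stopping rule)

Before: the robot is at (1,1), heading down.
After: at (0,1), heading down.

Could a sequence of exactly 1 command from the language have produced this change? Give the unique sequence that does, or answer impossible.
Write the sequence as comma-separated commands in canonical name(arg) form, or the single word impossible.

strafe(right, 2)

key: strafe(right, 2) runs into the grid edge before its full distance
start: at (1,1), heading down
t=1 strafe(right, 2) ⇒ at (0,1), heading down
uniquely the one of 7 1-step routes that fits.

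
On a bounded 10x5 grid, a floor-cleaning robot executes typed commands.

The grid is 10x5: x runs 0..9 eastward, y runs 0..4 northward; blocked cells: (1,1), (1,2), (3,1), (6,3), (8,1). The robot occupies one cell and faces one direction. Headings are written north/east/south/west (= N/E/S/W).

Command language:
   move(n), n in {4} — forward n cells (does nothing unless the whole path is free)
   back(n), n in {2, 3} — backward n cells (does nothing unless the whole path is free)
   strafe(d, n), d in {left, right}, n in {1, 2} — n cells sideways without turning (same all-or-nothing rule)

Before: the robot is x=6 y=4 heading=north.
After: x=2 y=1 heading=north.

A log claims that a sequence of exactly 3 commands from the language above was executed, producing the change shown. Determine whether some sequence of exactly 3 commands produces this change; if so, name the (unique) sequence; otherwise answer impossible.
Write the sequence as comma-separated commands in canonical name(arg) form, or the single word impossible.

key: heading stays N — no command in the sequence turns
t0: x=6 y=4 heading=north
t=1 strafe(left, 2) ⇒ x=4 y=4 heading=north
t=2 strafe(left, 2) ⇒ x=2 y=4 heading=north
t=3 back(3) ⇒ x=2 y=1 heading=north
uniquely the one of 343 3-step routes that fits.

strafe(left, 2), strafe(left, 2), back(3)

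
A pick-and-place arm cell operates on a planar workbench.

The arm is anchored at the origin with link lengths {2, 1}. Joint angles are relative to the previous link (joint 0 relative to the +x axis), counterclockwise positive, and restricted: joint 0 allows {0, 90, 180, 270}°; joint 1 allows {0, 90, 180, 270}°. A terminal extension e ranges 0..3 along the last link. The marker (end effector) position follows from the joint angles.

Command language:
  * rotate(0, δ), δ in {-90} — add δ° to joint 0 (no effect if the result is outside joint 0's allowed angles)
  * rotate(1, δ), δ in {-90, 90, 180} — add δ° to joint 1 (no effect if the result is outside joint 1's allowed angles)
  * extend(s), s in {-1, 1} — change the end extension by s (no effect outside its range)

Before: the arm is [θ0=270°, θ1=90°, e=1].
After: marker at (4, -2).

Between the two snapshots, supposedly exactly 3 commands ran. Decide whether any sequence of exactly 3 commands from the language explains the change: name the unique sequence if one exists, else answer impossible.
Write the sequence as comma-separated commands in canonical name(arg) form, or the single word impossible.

start: [θ0=270°, θ1=90°, e=1]
[1] after extend(1): [θ0=270°, θ1=90°, e=2]
[2] after extend(1): [θ0=270°, θ1=90°, e=3]
[3] after extend(1): [θ0=270°, θ1=90°, e=3]
uniquely the one of 216 3-step routes that fits.

extend(1), extend(1), extend(1)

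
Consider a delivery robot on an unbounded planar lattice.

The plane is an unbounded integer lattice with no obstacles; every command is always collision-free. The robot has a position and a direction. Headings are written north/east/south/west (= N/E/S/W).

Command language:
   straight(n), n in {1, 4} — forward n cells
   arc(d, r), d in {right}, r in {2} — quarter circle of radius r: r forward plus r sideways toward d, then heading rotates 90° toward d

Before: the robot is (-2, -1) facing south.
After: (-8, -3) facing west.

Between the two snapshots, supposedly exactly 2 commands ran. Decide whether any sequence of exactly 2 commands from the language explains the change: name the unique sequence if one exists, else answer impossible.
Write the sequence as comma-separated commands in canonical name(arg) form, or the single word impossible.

key: position moved to (-8,-3) AND the heading swung to W — translation plus rotation needed
begin: (-2, -1) facing south
[1] after arc(right, 2): (-4, -3) facing west
[2] after straight(4): (-8, -3) facing west
no rival 2-sequence matches.

arc(right, 2), straight(4)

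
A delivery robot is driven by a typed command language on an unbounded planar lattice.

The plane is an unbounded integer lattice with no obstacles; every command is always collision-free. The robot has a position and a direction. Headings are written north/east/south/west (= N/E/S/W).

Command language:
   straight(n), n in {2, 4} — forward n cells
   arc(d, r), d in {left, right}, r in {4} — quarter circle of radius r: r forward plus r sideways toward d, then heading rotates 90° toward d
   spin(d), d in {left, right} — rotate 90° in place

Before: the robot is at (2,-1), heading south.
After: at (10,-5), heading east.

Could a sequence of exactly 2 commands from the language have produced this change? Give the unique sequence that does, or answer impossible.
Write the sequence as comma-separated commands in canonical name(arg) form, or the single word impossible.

arc(left, 4), straight(4)

key: order matters: swapping arc(left, 4) and straight(4) lands elsewhere
initial: at (2,-1), heading south
t=1 arc(left, 4) ⇒ at (6,-5), heading east
t=2 straight(4) ⇒ at (10,-5), heading east
all 36 alternatives checked — unique.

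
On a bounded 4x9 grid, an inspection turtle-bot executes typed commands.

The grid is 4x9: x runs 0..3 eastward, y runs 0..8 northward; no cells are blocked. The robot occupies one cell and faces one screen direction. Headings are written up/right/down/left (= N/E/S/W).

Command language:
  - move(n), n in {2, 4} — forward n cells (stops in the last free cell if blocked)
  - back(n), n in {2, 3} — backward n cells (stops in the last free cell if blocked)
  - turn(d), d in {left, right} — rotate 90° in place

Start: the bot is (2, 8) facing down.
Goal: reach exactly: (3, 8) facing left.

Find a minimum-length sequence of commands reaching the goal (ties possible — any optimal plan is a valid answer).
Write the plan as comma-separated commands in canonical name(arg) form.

initial: (2, 8) facing down
t=1 turn(right) ⇒ (2, 8) facing left
t=2 back(2) ⇒ (3, 8) facing left
nothing shorter than 2 reaches the goal.

turn(right), back(2)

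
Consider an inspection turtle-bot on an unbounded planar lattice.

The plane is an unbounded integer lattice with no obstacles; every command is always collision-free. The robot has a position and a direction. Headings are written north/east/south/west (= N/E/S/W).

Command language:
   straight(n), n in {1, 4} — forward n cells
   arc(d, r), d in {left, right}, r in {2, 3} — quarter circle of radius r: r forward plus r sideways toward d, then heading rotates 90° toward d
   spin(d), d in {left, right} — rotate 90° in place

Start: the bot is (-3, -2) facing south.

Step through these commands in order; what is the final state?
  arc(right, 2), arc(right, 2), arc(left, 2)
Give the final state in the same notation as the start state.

initial: (-3, -2) facing south
[1] after arc(right, 2): (-5, -4) facing west
[2] after arc(right, 2): (-7, -2) facing north
[3] after arc(left, 2): (-9, 0) facing west

(-9, 0) facing west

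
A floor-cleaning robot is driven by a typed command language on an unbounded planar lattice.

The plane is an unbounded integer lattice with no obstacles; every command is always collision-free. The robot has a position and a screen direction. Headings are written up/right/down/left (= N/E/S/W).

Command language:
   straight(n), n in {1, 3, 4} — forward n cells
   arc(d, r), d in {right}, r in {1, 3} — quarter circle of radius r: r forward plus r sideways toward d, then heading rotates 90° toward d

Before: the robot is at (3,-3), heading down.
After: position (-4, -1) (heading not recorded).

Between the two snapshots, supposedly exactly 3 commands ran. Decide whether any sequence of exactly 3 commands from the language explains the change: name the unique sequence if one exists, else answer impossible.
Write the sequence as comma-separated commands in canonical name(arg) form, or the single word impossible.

arc(right, 1), straight(3), arc(right, 3)

key: running arc(right, 3) before arc(right, 1) would end elsewhere — order is forced
from: at (3,-3), heading down
step 1 (arc(right, 1)): at (2,-4), heading left
step 2 (straight(3)): at (-1,-4), heading left
step 3 (arc(right, 3)): at (-4,-1), heading up
all 125 alternatives checked — unique.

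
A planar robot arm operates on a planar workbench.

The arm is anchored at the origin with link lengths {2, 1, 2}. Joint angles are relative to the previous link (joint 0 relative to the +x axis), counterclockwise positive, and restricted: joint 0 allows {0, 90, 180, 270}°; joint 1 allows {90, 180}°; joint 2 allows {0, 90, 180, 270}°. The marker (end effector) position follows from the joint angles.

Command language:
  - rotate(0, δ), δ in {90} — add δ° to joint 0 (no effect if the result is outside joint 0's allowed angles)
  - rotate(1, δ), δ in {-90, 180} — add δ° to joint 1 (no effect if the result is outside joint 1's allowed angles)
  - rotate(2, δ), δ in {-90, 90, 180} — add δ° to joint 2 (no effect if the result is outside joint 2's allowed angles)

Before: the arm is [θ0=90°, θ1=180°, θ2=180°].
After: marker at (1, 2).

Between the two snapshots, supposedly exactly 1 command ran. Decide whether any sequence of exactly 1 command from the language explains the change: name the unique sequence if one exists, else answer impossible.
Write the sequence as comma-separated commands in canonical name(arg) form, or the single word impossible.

rotate(1, -90)

begin: [θ0=90°, θ1=180°, θ2=180°]
1. rotate(1, -90) → [θ0=90°, θ1=90°, θ2=180°]
no other 1-command option fits: unique.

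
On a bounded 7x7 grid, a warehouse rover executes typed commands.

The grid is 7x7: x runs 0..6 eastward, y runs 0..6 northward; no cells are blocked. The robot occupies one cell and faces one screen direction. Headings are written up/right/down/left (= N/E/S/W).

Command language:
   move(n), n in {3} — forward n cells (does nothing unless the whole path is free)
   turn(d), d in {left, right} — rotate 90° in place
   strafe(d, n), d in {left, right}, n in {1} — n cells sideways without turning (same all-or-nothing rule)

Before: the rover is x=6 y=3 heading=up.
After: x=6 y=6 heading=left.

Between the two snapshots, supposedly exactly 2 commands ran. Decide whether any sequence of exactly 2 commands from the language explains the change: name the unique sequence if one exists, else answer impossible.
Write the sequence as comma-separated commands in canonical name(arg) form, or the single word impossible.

key: cell and facing (now W) both changed — the 2 commands mix motion and turning
initial: x=6 y=3 heading=up
1. move(3) → x=6 y=6 heading=up
2. turn(left) → x=6 y=6 heading=left
uniquely the one of 25 2-step routes that fits.

move(3), turn(left)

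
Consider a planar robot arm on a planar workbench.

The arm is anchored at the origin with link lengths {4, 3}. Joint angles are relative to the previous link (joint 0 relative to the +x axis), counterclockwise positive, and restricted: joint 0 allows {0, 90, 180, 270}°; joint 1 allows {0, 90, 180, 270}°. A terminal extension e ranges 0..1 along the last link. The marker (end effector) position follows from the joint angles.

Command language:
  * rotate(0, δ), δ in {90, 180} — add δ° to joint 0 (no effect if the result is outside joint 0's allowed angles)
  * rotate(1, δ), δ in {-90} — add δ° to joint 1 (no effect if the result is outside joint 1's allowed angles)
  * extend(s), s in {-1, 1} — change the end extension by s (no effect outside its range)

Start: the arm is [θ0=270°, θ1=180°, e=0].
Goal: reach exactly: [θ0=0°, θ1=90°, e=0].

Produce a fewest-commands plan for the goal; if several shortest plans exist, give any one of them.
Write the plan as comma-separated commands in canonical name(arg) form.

from: [θ0=270°, θ1=180°, e=0]
[1] after rotate(0, 90): [θ0=0°, θ1=180°, e=0]
[2] after rotate(1, -90): [θ0=0°, θ1=90°, e=0]
minimal: 2 command(s), checked below 2.

rotate(0, 90), rotate(1, -90)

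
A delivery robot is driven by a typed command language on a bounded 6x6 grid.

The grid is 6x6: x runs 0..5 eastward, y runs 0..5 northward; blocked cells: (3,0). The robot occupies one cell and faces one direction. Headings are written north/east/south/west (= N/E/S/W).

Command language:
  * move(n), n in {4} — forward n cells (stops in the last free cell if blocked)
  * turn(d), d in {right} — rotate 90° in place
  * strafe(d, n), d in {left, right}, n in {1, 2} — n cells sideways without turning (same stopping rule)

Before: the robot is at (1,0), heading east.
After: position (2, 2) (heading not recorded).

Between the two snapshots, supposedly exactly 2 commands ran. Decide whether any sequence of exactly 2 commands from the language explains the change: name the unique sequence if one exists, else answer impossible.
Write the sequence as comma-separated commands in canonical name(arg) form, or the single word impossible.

move(4), strafe(left, 2)

key: move(4) is stopped early by the blocked cell at (3,0)
from: at (1,0), heading east
[1] after move(4): at (2,0), heading east
[2] after strafe(left, 2): at (2,2), heading east
no other 2-command option fits: unique.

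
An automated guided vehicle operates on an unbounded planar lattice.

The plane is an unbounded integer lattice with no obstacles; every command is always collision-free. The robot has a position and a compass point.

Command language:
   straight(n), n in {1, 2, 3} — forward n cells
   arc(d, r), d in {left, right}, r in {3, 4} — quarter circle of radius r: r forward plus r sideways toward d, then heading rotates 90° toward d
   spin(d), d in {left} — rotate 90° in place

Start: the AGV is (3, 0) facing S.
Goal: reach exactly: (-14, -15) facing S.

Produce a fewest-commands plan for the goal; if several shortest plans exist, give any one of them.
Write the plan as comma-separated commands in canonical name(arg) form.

start: (3, 0) facing S
[1] after arc(right, 3): (0, -3) facing W
[2] after straight(2): (-2, -3) facing W
[3] after arc(left, 4): (-6, -7) facing S
[4] after arc(right, 4): (-10, -11) facing W
[5] after arc(left, 4): (-14, -15) facing S
no 4-step plan works, so 5 is optimal.

arc(right, 3), straight(2), arc(left, 4), arc(right, 4), arc(left, 4)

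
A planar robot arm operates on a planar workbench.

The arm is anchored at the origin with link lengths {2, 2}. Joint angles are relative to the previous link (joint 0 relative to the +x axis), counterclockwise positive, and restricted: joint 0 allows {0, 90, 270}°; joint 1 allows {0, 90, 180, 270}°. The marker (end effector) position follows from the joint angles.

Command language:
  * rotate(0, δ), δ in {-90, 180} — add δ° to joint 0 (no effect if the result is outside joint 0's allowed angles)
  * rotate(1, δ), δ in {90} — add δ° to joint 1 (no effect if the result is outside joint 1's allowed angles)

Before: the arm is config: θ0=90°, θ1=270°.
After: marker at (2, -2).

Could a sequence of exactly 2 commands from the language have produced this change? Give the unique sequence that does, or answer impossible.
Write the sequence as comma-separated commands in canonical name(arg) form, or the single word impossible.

key: order matters: swapping rotate(0, -90) and rotate(0, 180) lands elsewhere
from: config: θ0=90°, θ1=270°
[1] after rotate(0, -90): config: θ0=0°, θ1=270°
[2] after rotate(0, 180): config: θ0=0°, θ1=270°
no other 2-command option fits: unique.

rotate(0, -90), rotate(0, 180)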